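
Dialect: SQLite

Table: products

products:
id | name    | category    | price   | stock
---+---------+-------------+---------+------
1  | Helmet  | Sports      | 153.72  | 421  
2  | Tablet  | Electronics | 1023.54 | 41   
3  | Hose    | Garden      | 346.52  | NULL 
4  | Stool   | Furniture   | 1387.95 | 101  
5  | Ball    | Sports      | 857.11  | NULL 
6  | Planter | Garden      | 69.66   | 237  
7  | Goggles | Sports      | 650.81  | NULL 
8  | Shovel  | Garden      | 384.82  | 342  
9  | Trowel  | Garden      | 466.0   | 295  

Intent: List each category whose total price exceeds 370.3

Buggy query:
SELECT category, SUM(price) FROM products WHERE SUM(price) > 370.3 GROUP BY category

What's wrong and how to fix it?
Bug: WHERE runs before GROUP BY, so aggregates aren't available there

Fix: Move the aggregate condition to a HAVING clause

Corrected query:
SELECT category, SUM(price) FROM products GROUP BY category HAVING SUM(price) > 370.3

Result:
category    | SUM(price)
------------+-----------
Electronics | 1023.54   
Furniture   | 1387.95   
Garden      | 1267      
Sports      | 1661.64   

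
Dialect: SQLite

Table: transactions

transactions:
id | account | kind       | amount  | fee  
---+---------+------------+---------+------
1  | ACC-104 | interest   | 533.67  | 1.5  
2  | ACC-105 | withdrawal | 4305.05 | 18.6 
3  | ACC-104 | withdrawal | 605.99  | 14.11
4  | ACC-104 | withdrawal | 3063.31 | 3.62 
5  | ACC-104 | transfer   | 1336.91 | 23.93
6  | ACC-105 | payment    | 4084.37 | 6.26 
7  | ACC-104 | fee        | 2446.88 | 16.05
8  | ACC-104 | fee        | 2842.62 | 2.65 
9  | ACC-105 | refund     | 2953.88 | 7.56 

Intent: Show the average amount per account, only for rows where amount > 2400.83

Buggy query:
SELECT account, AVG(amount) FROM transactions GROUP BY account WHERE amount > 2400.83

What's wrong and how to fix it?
Bug: Row-level WHERE must come before GROUP BY in the clause order

Fix: Move the WHERE clause before GROUP BY

Corrected query:
SELECT account, AVG(amount) FROM transactions WHERE amount > 2400.83 GROUP BY account

Result:
account | AVG(amount)
--------+------------
ACC-104 | 2784.27    
ACC-105 | 3781.1     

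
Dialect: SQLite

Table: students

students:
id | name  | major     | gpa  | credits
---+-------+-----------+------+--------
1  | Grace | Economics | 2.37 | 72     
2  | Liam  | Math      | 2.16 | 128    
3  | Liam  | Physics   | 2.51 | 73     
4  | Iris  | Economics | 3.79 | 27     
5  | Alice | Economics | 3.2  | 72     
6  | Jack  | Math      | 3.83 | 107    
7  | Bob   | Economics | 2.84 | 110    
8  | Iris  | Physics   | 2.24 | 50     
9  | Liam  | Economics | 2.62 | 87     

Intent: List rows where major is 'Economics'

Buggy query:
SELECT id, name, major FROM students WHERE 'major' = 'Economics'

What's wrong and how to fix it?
Bug: 'major' in single quotes is a string literal, not the column; the comparison is literal-vs-literal and never true

Fix: Remove the quotes around the column name (or use double quotes for an identifier)

Corrected query:
SELECT id, name, major FROM students WHERE major = 'Economics'

Result:
id | name  | major    
---+-------+----------
1  | Grace | Economics
4  | Iris  | Economics
5  | Alice | Economics
7  | Bob   | Economics
9  | Liam  | Economics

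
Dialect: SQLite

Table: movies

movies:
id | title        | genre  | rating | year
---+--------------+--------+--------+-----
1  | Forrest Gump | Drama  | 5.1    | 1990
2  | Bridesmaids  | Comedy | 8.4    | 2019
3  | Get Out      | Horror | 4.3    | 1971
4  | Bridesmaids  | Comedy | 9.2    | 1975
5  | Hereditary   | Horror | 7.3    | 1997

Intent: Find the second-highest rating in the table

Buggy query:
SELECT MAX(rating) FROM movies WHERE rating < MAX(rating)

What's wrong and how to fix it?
Bug: The inner MAX is an aggregate inside WHERE, which is not allowed

Fix: Put the inner MAX in a scalar subquery

Corrected query:
SELECT MAX(rating) FROM movies WHERE rating < (SELECT MAX(rating) FROM movies)

Result:
MAX(rating)
-----------
8.4        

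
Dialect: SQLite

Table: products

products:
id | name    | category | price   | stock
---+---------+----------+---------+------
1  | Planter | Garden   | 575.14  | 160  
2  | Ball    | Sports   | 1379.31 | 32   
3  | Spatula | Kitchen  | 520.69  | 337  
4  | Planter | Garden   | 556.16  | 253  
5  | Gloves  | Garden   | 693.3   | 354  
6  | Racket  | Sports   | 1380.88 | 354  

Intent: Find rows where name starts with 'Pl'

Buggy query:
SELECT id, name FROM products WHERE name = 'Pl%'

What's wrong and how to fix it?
Bug: '=' compares the literal string including the % character; pattern matching needs LIKE

Fix: Use LIKE for wildcard pattern matching

Corrected query:
SELECT id, name FROM products WHERE name LIKE 'Pl%'

Result:
id | name   
---+--------
1  | Planter
4  | Planter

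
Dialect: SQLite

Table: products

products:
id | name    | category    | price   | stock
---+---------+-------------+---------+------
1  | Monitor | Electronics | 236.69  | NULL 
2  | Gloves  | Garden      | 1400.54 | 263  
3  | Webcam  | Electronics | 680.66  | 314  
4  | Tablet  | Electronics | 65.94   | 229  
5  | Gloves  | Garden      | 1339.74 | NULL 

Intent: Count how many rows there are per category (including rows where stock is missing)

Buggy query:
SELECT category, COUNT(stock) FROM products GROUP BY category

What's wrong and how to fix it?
Bug: COUNT(column) counts non-NULL values only; rows with NULL stock aren't counted

Fix: Use COUNT(*) to count all rows regardless of NULL

Corrected query:
SELECT category, COUNT(*) FROM products GROUP BY category

Result:
category    | COUNT(*)
------------+---------
Electronics | 3       
Garden      | 2       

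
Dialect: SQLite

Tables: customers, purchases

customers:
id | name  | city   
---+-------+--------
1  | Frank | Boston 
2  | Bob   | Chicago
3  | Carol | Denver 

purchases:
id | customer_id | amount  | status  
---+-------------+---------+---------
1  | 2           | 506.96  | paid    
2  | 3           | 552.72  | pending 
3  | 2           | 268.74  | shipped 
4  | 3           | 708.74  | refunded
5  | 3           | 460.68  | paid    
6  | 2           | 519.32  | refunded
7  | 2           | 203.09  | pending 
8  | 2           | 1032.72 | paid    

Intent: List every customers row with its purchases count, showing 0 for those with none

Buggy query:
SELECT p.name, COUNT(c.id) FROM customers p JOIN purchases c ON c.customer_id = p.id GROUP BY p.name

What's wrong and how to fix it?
Bug: INNER JOIN drops customers rows that have no matching purchases rows

Fix: Use LEFT JOIN so parents without children still appear (COUNT(c.id) gives 0)

Corrected query:
SELECT p.name, COUNT(c.id) FROM customers p LEFT JOIN purchases c ON c.customer_id = p.id GROUP BY p.name

Result:
name  | COUNT(c.id)
------+------------
Bob   | 5          
Carol | 3          
Frank | 0          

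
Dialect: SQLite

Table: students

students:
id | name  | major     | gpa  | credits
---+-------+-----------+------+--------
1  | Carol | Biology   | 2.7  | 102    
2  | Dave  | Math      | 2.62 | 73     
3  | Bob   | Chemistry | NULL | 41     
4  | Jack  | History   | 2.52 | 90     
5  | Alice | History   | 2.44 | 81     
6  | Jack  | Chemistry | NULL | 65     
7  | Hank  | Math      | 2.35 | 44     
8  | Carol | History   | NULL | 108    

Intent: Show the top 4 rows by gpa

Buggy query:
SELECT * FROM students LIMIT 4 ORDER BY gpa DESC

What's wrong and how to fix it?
Bug: LIMIT must come after ORDER BY

Fix: Swap the clauses: ORDER BY first, then LIMIT

Corrected query:
SELECT * FROM students ORDER BY gpa DESC LIMIT 4

Result:
id | name  | major   | gpa  | credits
---+-------+---------+------+--------
1  | Carol | Biology | 2.7  | 102    
2  | Dave  | Math    | 2.62 | 73     
4  | Jack  | History | 2.52 | 90     
5  | Alice | History | 2.44 | 81     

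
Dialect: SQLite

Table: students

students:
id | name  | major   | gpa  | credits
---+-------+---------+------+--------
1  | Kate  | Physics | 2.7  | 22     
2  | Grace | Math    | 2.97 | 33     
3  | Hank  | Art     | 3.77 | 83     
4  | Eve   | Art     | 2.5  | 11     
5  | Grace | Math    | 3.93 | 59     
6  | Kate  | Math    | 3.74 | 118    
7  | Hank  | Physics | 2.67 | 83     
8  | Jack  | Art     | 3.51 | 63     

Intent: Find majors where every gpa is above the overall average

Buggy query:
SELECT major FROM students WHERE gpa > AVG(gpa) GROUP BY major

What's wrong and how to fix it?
Bug: WHERE evaluates per row before aggregation, so AVG() is unavailable

Fix: Compute the overall average in a scalar subquery and compare each group's MIN against it in HAVING

Corrected query:
SELECT major FROM students GROUP BY major HAVING MIN(gpa) > (SELECT AVG(gpa) FROM students)

Result:
(no rows)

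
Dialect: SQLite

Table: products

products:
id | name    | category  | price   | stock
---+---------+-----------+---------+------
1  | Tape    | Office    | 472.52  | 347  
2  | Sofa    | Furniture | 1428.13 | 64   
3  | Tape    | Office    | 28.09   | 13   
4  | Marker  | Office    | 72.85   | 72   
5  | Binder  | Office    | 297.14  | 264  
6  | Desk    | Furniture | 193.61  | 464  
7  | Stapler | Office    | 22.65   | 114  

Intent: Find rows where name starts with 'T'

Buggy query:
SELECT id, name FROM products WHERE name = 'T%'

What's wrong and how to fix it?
Bug: '=' compares the literal string including the % character; pattern matching needs LIKE

Fix: Use LIKE for wildcard pattern matching

Corrected query:
SELECT id, name FROM products WHERE name LIKE 'T%'

Result:
id | name
---+-----
1  | Tape
3  | Tape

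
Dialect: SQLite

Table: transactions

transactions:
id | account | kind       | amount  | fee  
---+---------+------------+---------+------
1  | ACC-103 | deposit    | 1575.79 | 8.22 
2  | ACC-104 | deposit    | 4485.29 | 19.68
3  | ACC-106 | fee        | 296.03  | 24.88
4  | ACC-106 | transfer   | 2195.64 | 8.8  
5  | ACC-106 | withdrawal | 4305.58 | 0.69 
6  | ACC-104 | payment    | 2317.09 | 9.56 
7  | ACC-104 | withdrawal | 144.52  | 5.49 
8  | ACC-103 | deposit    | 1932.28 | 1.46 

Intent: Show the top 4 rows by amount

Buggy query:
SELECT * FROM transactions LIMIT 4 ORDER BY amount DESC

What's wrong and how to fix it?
Bug: LIMIT must come after ORDER BY

Fix: Swap the clauses: ORDER BY first, then LIMIT

Corrected query:
SELECT * FROM transactions ORDER BY amount DESC LIMIT 4

Result:
id | account | kind       | amount  | fee  
---+---------+------------+---------+------
2  | ACC-104 | deposit    | 4485.29 | 19.68
5  | ACC-106 | withdrawal | 4305.58 | 0.69 
6  | ACC-104 | payment    | 2317.09 | 9.56 
4  | ACC-106 | transfer   | 2195.64 | 8.8  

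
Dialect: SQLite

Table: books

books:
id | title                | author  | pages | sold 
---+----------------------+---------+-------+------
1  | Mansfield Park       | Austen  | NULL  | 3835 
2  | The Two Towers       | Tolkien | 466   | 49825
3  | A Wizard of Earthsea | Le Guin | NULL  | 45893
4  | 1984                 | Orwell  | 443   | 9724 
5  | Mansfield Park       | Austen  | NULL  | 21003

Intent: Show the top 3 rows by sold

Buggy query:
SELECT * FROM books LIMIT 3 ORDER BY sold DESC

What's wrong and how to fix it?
Bug: LIMIT must come after ORDER BY

Fix: Swap the clauses: ORDER BY first, then LIMIT

Corrected query:
SELECT * FROM books ORDER BY sold DESC LIMIT 3

Result:
id | title                | author  | pages | sold 
---+----------------------+---------+-------+------
2  | The Two Towers       | Tolkien | 466   | 49825
3  | A Wizard of Earthsea | Le Guin | NULL  | 45893
5  | Mansfield Park       | Austen  | NULL  | 21003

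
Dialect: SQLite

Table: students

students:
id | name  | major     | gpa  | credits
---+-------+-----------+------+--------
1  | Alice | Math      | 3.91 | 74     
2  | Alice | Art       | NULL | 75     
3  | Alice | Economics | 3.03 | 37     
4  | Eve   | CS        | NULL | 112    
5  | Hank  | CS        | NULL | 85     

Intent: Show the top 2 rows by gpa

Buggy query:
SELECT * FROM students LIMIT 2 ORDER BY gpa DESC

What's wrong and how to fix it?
Bug: ORDER BY cannot follow LIMIT; LIMIT is the final clause

Fix: Swap the clauses: ORDER BY first, then LIMIT

Corrected query:
SELECT * FROM students ORDER BY gpa DESC LIMIT 2

Result:
id | name  | major     | gpa  | credits
---+-------+-----------+------+--------
1  | Alice | Math      | 3.91 | 74     
3  | Alice | Economics | 3.03 | 37     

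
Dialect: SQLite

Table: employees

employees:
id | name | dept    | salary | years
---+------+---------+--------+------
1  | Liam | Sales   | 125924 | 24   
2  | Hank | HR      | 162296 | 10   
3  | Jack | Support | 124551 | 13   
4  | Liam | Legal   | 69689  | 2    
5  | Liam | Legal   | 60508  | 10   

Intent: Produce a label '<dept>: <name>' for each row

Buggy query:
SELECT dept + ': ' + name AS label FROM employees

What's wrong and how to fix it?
Bug: '+' is numeric addition; on text columns SQLite converts them to 0 instead of concatenating

Fix: Use the || operator for string concatenation

Corrected query:
SELECT dept || ': ' || name AS label FROM employees

Result:
label        
-------------
Sales: Liam  
HR: Hank     
Support: Jack
Legal: Liam  
Legal: Liam  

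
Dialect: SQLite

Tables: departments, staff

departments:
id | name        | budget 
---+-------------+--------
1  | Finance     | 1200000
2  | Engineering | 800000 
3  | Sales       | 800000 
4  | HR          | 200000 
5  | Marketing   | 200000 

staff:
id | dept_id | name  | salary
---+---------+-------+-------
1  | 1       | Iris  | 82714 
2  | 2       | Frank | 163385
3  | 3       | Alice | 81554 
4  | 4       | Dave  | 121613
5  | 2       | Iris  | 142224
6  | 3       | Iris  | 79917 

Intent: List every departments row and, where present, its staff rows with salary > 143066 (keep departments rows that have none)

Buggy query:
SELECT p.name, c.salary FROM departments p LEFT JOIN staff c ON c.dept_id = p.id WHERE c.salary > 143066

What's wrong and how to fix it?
Bug: Filtering c.salary in WHERE discards the NULL rows produced by LEFT JOIN, turning it into an inner join

Fix: Move the right-table condition into the ON clause so unmatched parents are kept

Corrected query:
SELECT p.name, c.salary FROM departments p LEFT JOIN staff c ON c.dept_id = p.id AND c.salary > 143066

Result:
name        | salary
------------+-------
Finance     | NULL  
Engineering | 163385
Sales       | NULL  
HR          | NULL  
Marketing   | NULL  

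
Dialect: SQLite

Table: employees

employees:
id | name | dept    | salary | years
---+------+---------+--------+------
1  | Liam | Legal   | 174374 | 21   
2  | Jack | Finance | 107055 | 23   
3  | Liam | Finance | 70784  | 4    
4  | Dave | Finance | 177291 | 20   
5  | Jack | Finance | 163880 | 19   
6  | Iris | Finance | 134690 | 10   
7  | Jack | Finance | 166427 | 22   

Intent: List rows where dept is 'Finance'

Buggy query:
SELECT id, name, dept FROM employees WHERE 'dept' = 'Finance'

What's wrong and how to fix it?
Bug: 'dept' in single quotes is a string literal, not the column; the comparison is literal-vs-literal and never true

Fix: Reference the column as dept without single quotes

Corrected query:
SELECT id, name, dept FROM employees WHERE dept = 'Finance'

Result:
id | name | dept   
---+------+--------
2  | Jack | Finance
3  | Liam | Finance
4  | Dave | Finance
5  | Jack | Finance
6  | Iris | Finance
7  | Jack | Finance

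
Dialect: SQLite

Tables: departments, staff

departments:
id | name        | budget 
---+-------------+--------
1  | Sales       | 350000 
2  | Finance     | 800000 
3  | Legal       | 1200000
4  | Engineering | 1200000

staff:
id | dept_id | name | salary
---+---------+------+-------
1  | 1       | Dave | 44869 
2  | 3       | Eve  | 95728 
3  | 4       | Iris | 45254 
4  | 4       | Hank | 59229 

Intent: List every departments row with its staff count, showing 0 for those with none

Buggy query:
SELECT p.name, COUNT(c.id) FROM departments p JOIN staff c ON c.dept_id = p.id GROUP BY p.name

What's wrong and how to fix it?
Bug: An inner join excludes parents with zero children

Fix: Use LEFT JOIN so parents without children still appear (COUNT(c.id) gives 0)

Corrected query:
SELECT p.name, COUNT(c.id) FROM departments p LEFT JOIN staff c ON c.dept_id = p.id GROUP BY p.name

Result:
name        | COUNT(c.id)
------------+------------
Engineering | 2          
Finance     | 0          
Legal       | 1          
Sales       | 1          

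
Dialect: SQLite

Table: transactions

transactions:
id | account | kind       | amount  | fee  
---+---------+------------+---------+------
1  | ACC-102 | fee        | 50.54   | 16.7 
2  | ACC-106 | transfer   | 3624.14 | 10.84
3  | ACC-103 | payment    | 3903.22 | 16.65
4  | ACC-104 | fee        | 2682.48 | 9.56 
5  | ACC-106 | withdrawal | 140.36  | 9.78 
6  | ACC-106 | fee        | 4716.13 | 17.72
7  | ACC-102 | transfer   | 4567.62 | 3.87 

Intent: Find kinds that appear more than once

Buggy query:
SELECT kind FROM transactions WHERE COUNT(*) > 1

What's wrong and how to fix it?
Bug: COUNT(*) is an aggregate and cannot be used in WHERE

Fix: GROUP BY kind, then filter groups with HAVING COUNT(*) > 1

Corrected query:
SELECT kind FROM transactions GROUP BY kind HAVING COUNT(*) > 1

Result:
kind    
--------
fee     
transfer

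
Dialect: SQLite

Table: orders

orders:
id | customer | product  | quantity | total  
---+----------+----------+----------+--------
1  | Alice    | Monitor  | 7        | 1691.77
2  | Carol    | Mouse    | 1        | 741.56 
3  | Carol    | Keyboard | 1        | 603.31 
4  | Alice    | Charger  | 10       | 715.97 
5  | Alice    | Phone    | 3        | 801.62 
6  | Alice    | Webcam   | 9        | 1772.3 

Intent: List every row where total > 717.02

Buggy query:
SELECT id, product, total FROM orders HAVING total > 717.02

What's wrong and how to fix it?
Bug: This is a non-aggregate query (no GROUP BY, no aggregates), so in SQLite the HAVING clause is invalid here; a row-level condition belongs in WHERE

Fix: Replace HAVING with WHERE since the condition applies to individual rows

Corrected query:
SELECT id, product, total FROM orders WHERE total > 717.02

Result:
id | product | total  
---+---------+--------
1  | Monitor | 1691.77
2  | Mouse   | 741.56 
5  | Phone   | 801.62 
6  | Webcam  | 1772.3 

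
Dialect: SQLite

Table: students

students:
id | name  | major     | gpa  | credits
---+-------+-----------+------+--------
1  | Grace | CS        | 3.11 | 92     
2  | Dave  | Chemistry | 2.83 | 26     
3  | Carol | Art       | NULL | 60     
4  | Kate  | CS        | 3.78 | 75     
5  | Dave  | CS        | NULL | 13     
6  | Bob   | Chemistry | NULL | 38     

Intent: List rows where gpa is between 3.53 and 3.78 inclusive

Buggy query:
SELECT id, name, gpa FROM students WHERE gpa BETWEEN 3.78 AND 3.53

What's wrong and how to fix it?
Bug: BETWEEN expects the lower bound first; with 3.78 AND 3.53 the range is empty

Fix: Write BETWEEN 3.53 AND 3.78

Corrected query:
SELECT id, name, gpa FROM students WHERE gpa BETWEEN 3.53 AND 3.78

Result:
id | name | gpa 
---+------+-----
4  | Kate | 3.78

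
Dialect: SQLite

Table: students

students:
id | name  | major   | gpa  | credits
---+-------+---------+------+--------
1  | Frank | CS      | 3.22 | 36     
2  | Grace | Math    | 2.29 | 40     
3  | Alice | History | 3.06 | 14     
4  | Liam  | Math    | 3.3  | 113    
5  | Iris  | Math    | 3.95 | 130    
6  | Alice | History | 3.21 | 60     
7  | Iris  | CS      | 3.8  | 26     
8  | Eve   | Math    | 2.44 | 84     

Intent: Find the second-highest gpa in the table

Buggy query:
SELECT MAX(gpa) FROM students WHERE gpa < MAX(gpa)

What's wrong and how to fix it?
Bug: The inner MAX is an aggregate inside WHERE, which is not allowed

Fix: Put the inner MAX in a scalar subquery

Corrected query:
SELECT MAX(gpa) FROM students WHERE gpa < (SELECT MAX(gpa) FROM students)

Result:
MAX(gpa)
--------
3.8     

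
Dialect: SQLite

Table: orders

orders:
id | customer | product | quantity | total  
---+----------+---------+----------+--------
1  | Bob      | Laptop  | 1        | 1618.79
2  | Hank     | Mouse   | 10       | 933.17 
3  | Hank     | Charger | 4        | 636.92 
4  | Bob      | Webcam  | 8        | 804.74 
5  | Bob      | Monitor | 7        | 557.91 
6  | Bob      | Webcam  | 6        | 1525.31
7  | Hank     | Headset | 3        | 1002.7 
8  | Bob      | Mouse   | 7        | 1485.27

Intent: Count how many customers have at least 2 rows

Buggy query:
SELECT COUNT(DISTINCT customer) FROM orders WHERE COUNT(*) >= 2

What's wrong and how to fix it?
Bug: COUNT(*) cannot appear in WHERE; the per-group count doesn't exist yet

Fix: Group first with HAVING COUNT(*) >= 2, then COUNT the resulting groups

Corrected query:
SELECT COUNT(*) FROM (SELECT customer FROM orders GROUP BY customer HAVING COUNT(*) >= 2)

Result:
COUNT(*)
--------
2       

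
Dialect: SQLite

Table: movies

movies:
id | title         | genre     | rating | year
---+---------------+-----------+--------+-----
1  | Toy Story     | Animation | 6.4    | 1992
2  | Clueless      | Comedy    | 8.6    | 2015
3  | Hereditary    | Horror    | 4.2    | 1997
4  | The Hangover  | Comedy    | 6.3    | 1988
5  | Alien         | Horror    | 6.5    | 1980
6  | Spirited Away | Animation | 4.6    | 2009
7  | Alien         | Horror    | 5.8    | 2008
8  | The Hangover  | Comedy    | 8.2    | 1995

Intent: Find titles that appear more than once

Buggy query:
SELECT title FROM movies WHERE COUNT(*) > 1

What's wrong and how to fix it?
Bug: WHERE can't reference COUNT(*); aggregates are computed after WHERE

Fix: Group first, then use HAVING for the count condition

Corrected query:
SELECT title FROM movies GROUP BY title HAVING COUNT(*) > 1

Result:
title       
------------
Alien       
The Hangover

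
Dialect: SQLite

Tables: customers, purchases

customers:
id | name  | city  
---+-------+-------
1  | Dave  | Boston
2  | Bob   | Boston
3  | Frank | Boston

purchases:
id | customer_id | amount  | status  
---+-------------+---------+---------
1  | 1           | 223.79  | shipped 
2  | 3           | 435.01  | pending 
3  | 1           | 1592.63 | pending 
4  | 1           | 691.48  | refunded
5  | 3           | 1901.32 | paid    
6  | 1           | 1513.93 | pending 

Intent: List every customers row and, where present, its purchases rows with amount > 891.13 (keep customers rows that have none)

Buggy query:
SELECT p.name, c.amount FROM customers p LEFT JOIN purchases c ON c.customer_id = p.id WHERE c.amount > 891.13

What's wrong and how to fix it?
Bug: A WHERE condition on the right-hand table after LEFT JOIN drops unmatched parents

Fix: Move the right-table condition into the ON clause so unmatched parents are kept

Corrected query:
SELECT p.name, c.amount FROM customers p LEFT JOIN purchases c ON c.customer_id = p.id AND c.amount > 891.13

Result:
name  | amount 
------+--------
Dave  | 1513.93
Dave  | 1592.63
Bob   | NULL   
Frank | 1901.32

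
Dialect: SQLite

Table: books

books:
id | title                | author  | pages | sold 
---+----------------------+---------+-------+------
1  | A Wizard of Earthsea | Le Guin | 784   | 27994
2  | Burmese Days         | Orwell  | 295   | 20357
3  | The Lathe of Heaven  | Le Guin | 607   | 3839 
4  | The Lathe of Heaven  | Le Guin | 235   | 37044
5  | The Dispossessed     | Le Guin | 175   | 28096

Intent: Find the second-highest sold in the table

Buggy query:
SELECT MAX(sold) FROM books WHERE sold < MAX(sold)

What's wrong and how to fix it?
Bug: MAX(sold) on the right of the comparison is an aggregate-in-WHERE error

Fix: Put the inner MAX in a scalar subquery

Corrected query:
SELECT MAX(sold) FROM books WHERE sold < (SELECT MAX(sold) FROM books)

Result:
MAX(sold)
---------
28096    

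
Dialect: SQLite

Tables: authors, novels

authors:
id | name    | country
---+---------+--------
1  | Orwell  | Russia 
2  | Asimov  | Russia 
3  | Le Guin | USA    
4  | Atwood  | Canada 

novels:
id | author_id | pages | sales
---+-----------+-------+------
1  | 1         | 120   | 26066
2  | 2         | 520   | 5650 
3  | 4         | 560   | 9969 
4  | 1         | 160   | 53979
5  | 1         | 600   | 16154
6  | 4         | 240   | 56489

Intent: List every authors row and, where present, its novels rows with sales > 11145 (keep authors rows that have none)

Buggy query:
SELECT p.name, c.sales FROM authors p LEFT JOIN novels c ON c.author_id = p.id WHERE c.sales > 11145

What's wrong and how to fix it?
Bug: Filtering c.sales in WHERE discards the NULL rows produced by LEFT JOIN, turning it into an inner join

Fix: Put 'c.sales > 11145' in the JOIN's ON clause instead of WHERE

Corrected query:
SELECT p.name, c.sales FROM authors p LEFT JOIN novels c ON c.author_id = p.id AND c.sales > 11145

Result:
name    | sales
--------+------
Orwell  | 16154
Orwell  | 26066
Orwell  | 53979
Asimov  | NULL 
Le Guin | NULL 
Atwood  | 56489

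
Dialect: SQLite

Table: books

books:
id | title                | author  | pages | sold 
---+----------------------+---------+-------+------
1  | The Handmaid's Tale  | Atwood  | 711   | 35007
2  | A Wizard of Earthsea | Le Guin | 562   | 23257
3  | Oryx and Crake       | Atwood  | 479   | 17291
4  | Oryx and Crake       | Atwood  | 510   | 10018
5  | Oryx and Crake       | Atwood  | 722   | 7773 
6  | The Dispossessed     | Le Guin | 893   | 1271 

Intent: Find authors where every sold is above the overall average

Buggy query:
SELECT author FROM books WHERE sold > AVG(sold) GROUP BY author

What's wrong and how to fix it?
Bug: AVG() is an aggregate; it can't sit directly in WHERE

Fix: Compute the overall average in a scalar subquery and compare each group's MIN against it in HAVING

Corrected query:
SELECT author FROM books GROUP BY author HAVING MIN(sold) > (SELECT AVG(sold) FROM books)

Result:
(no rows)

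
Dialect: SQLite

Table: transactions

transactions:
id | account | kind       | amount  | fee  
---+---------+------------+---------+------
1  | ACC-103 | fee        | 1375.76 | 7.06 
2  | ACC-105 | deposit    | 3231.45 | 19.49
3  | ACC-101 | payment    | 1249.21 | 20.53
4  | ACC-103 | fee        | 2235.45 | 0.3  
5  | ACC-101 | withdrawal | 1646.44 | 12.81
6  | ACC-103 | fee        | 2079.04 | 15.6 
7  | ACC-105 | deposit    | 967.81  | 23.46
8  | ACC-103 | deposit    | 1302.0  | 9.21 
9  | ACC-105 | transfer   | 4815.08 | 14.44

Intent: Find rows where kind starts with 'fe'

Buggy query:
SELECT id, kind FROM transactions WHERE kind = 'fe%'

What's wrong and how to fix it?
Bug: '=' compares the literal string including the % character; pattern matching needs LIKE

Fix: Replace '=' with LIKE so 'fe%' is treated as a pattern

Corrected query:
SELECT id, kind FROM transactions WHERE kind LIKE 'fe%'

Result:
id | kind
---+-----
1  | fee 
4  | fee 
6  | fee 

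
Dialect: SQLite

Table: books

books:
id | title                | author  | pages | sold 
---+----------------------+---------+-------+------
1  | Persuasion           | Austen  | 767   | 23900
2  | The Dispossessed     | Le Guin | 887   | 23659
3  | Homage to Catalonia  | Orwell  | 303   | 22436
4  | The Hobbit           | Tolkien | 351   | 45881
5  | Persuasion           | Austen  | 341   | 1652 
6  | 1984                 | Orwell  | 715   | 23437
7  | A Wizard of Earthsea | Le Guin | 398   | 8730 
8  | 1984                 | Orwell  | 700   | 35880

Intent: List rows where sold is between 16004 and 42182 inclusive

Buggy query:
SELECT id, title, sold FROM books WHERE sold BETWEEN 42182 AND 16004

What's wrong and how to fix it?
Bug: The bounds are reversed; BETWEEN a AND b requires a <= b to match anything

Fix: Swap the bounds so the smaller value comes first

Corrected query:
SELECT id, title, sold FROM books WHERE sold BETWEEN 16004 AND 42182

Result:
id | title               | sold 
---+---------------------+------
1  | Persuasion          | 23900
2  | The Dispossessed    | 23659
3  | Homage to Catalonia | 22436
6  | 1984                | 23437
8  | 1984                | 35880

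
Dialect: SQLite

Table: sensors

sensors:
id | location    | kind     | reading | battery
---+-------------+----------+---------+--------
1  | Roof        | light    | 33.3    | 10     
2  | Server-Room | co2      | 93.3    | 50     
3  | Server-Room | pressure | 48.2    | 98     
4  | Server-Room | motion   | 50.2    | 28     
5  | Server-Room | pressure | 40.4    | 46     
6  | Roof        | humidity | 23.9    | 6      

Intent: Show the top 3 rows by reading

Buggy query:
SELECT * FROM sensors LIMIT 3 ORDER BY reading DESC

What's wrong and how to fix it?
Bug: LIMIT must come after ORDER BY

Fix: Swap the clauses: ORDER BY first, then LIMIT

Corrected query:
SELECT * FROM sensors ORDER BY reading DESC LIMIT 3

Result:
id | location    | kind     | reading | battery
---+-------------+----------+---------+--------
2  | Server-Room | co2      | 93.3    | 50     
4  | Server-Room | motion   | 50.2    | 28     
3  | Server-Room | pressure | 48.2    | 98     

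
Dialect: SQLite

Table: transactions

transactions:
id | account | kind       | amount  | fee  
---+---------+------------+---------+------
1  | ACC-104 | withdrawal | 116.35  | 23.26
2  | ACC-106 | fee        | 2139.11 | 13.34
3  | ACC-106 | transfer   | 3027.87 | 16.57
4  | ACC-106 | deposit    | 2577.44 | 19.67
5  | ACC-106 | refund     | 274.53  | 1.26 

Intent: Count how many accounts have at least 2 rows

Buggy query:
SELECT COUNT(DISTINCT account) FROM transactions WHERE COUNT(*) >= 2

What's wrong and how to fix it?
Bug: WHERE filters individual rows, not groups, so a group-level COUNT is invalid there

Fix: Group first with HAVING COUNT(*) >= 2, then COUNT the resulting groups

Corrected query:
SELECT COUNT(*) FROM (SELECT account FROM transactions GROUP BY account HAVING COUNT(*) >= 2)

Result:
COUNT(*)
--------
1       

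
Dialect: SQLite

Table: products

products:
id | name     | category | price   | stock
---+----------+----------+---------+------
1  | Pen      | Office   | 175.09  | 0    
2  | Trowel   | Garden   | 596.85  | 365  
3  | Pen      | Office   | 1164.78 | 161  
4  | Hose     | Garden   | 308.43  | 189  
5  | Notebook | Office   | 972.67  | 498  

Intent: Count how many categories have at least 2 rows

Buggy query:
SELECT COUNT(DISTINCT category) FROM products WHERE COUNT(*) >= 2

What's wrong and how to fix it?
Bug: COUNT(*) cannot appear in WHERE; the per-group count doesn't exist yet

Fix: Group first with HAVING COUNT(*) >= 2, then COUNT the resulting groups

Corrected query:
SELECT COUNT(*) FROM (SELECT category FROM products GROUP BY category HAVING COUNT(*) >= 2)

Result:
COUNT(*)
--------
2       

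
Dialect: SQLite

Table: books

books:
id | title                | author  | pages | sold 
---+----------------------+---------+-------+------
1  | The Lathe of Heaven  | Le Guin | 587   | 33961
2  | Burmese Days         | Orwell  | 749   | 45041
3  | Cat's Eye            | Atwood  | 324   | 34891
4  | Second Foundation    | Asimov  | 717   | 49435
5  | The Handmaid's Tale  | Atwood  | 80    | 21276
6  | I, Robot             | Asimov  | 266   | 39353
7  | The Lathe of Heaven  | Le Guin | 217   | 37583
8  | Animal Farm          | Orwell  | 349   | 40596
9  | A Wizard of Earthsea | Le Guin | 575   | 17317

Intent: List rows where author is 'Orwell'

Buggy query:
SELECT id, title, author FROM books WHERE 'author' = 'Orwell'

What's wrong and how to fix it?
Bug: Single quotes denote string literals in SQL; the column name is being compared as a constant string

Fix: Remove the quotes around the column name (or use double quotes for an identifier)

Corrected query:
SELECT id, title, author FROM books WHERE author = 'Orwell'

Result:
id | title        | author
---+--------------+-------
2  | Burmese Days | Orwell
8  | Animal Farm  | Orwell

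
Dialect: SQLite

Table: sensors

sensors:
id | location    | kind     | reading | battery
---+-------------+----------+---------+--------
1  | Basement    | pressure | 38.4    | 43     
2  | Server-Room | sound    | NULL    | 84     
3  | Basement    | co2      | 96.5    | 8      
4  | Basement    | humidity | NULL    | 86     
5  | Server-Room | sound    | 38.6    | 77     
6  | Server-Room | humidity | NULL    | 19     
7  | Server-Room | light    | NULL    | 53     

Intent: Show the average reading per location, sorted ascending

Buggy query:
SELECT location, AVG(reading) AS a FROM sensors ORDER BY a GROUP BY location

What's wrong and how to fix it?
Bug: ORDER BY appears before GROUP BY; SQL clause order requires GROUP BY first

Fix: Reorder: SELECT … FROM … GROUP BY … ORDER BY …

Corrected query:
SELECT location, AVG(reading) AS a FROM sensors GROUP BY location ORDER BY a

Result:
location    | a    
------------+------
Server-Room | 38.6 
Basement    | 67.45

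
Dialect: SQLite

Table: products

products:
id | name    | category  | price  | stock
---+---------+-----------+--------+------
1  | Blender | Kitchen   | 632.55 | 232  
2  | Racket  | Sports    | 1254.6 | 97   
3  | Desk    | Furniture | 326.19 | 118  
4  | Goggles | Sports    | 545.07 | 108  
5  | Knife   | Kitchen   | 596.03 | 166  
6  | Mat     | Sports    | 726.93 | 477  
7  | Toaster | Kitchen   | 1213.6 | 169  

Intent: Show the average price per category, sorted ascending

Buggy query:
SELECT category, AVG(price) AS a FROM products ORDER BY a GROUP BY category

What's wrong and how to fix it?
Bug: ORDER BY appears before GROUP BY; SQL clause order requires GROUP BY first

Fix: Reorder: SELECT … FROM … GROUP BY … ORDER BY …

Corrected query:
SELECT category, AVG(price) AS a FROM products GROUP BY category ORDER BY a

Result:
category  | a     
----------+-------
Furniture | 326.19
Kitchen   | 814.06
Sports    | 842.2 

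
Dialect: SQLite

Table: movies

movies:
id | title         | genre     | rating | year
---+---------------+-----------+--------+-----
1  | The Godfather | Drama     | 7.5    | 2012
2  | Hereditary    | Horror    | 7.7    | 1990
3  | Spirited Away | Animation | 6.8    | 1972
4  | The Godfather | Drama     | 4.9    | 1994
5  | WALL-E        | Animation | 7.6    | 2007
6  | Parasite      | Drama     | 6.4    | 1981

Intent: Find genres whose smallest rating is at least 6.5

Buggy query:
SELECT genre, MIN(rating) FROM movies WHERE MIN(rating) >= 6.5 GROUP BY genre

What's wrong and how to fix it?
Bug: MIN() in WHERE is a misuse of aggregate

Fix: Use HAVING for the per-group MIN condition

Corrected query:
SELECT genre, MIN(rating) FROM movies GROUP BY genre HAVING MIN(rating) >= 6.5

Result:
genre     | MIN(rating)
----------+------------
Animation | 6.8        
Horror    | 7.7        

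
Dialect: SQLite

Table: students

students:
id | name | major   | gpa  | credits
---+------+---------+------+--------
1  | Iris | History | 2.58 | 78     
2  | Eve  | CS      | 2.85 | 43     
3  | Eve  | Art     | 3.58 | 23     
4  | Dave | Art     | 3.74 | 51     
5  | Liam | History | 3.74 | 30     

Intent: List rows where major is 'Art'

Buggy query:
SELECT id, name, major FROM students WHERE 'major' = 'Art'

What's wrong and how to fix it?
Bug: Single quotes denote string literals in SQL; the column name is being compared as a constant string

Fix: Reference the column as major without single quotes

Corrected query:
SELECT id, name, major FROM students WHERE major = 'Art'

Result:
id | name | major
---+------+------
3  | Eve  | Art  
4  | Dave | Art  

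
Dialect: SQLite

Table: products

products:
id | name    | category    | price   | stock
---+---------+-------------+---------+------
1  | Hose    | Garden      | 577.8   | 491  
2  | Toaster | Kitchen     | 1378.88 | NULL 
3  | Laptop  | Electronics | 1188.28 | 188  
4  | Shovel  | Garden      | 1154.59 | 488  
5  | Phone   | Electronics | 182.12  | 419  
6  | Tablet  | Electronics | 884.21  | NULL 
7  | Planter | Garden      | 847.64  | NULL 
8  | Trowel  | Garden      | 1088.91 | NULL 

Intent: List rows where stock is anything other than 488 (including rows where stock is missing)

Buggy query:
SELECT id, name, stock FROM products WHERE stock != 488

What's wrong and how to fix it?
Bug: Inequality against NULL is unknown, not true; rows with NULL are dropped

Fix: Handle NULL separately with IS NULL alongside the inequality

Corrected query:
SELECT id, name, stock FROM products WHERE stock != 488 OR stock IS NULL

Result:
id | name    | stock
---+---------+------
1  | Hose    | 491  
2  | Toaster | NULL 
3  | Laptop  | 188  
5  | Phone   | 419  
6  | Tablet  | NULL 
7  | Planter | NULL 
8  | Trowel  | NULL 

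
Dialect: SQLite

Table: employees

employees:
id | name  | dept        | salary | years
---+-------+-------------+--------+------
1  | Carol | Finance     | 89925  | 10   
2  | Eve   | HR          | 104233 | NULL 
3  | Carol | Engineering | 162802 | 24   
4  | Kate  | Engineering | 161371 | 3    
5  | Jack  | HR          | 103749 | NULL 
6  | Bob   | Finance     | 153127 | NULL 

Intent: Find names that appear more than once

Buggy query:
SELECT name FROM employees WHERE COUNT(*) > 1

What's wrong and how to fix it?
Bug: WHERE can't reference COUNT(*); aggregates are computed after WHERE

Fix: GROUP BY name, then filter groups with HAVING COUNT(*) > 1

Corrected query:
SELECT name FROM employees GROUP BY name HAVING COUNT(*) > 1

Result:
name 
-----
Carol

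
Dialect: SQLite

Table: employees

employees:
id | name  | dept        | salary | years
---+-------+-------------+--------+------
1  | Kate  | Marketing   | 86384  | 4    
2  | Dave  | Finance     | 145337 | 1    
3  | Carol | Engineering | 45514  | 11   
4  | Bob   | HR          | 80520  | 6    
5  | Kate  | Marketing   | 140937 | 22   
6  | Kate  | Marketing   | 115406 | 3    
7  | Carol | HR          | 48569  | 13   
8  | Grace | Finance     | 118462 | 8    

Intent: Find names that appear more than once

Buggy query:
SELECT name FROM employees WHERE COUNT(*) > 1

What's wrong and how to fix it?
Bug: WHERE can't reference COUNT(*); aggregates are computed after WHERE

Fix: Group first, then use HAVING for the count condition

Corrected query:
SELECT name FROM employees GROUP BY name HAVING COUNT(*) > 1

Result:
name 
-----
Carol
Kate 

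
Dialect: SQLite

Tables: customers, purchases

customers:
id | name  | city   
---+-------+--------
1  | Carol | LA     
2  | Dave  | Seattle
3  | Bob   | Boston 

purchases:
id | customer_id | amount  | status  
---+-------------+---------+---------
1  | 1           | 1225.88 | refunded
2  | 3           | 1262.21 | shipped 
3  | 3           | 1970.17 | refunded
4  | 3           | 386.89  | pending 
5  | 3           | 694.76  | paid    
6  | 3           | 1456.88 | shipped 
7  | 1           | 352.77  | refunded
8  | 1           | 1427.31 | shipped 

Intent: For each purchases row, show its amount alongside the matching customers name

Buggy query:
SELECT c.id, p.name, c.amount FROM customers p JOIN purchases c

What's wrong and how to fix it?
Bug: Missing join condition: each purchases row is matched to all customers rows instead of just its own

Fix: Add ON c.customer_id = p.id to the JOIN

Corrected query:
SELECT c.id, p.name, c.amount FROM customers p JOIN purchases c ON c.customer_id = p.id

Result:
id | name  | amount 
---+-------+--------
1  | Carol | 1225.88
2  | Bob   | 1262.21
3  | Bob   | 1970.17
4  | Bob   | 386.89 
5  | Bob   | 694.76 
6  | Bob   | 1456.88
7  | Carol | 352.77 
8  | Carol | 1427.31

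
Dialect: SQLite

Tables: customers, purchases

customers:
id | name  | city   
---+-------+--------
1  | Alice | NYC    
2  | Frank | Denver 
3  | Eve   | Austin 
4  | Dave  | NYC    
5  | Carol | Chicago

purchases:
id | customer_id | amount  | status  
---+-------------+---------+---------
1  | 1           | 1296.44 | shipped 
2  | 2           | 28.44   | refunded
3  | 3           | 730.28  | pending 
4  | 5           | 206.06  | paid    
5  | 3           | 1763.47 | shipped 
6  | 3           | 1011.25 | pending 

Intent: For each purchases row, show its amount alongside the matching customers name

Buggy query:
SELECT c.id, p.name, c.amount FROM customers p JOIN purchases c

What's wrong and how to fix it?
Bug: Missing join condition: each purchases row is matched to all customers rows instead of just its own

Fix: Specify the join condition linking the foreign key to the parent id

Corrected query:
SELECT c.id, p.name, c.amount FROM customers p JOIN purchases c ON c.customer_id = p.id

Result:
id | name  | amount 
---+-------+--------
1  | Alice | 1296.44
2  | Frank | 28.44  
3  | Eve   | 730.28 
4  | Carol | 206.06 
5  | Eve   | 1763.47
6  | Eve   | 1011.25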